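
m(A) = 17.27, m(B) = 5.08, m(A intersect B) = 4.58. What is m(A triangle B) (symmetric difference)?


m(A Delta B) = m(A) + m(B) - 2*m(A n B)
= 17.27 + 5.08 - 2*4.58
= 17.27 + 5.08 - 9.16
= 13.19


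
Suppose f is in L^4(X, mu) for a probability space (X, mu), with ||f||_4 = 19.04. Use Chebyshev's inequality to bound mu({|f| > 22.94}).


Chebyshev/Markov inequality: mu(|f| > eps) <= (||f||_p / eps)^p
Step 1: ||f||_4 / eps = 19.04 / 22.94 = 0.829991
Step 2: Raise to power p = 4:
  (0.829991)^4 = 0.474563
Step 3: Therefore mu(|f| > 22.94) <= 0.474563


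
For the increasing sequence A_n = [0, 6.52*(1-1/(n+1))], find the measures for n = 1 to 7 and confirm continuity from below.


By continuity of measure from below: if A_n increases to A, then m(A_n) -> m(A).
Here A = [0, 6.52], so m(A) = 6.52
Step 1: a_1 = 6.52*(1 - 1/2) = 3.26, m(A_1) = 3.26
Step 2: a_2 = 6.52*(1 - 1/3) = 4.3467, m(A_2) = 4.3467
Step 3: a_3 = 6.52*(1 - 1/4) = 4.89, m(A_3) = 4.89
Step 4: a_4 = 6.52*(1 - 1/5) = 5.216, m(A_4) = 5.216
Step 5: a_5 = 6.52*(1 - 1/6) = 5.4333, m(A_5) = 5.4333
Step 6: a_6 = 6.52*(1 - 1/7) = 5.5886, m(A_6) = 5.5886
Step 7: a_7 = 6.52*(1 - 1/8) = 5.705, m(A_7) = 5.705
Limit: m(A_n) -> m([0,6.52]) = 6.52


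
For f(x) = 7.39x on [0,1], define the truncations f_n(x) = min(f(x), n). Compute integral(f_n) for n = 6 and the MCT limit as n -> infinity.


f(x) = 7.39x on [0,1]; f_n(x) = min(7.39x, n). At n = 6:
Step 1: f(x) reaches 6 at x = 6/7.39 = 0.811908
Step 2: integral(f_6) = integral(7.39x, 0, 0.811908) + integral(6, 0.811908, 1)
       = 7.39*0.811908^2/2 + 6*(1 - 0.811908)
       = 2.435724 + 1.128552
       = 3.564276
Step 3: As n -> infinity, f_n increases to f, so by MCT integral(f_n) -> integral(f) = 7.39/2 = 3.695.
Convergence: integral(f_6) = 3.564276 -> 3.695 as n -> infinity


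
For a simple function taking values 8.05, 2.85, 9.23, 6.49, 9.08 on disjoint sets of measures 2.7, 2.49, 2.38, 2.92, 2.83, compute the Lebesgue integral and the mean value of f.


Step 1: Integral = sum(value_i * measure_i)
= 8.05*2.7 + 2.85*2.49 + 9.23*2.38 + 6.49*2.92 + 9.08*2.83
= 21.735 + 7.0965 + 21.9674 + 18.9508 + 25.6964
= 95.4461
Step 2: Total measure of domain = 2.7 + 2.49 + 2.38 + 2.92 + 2.83 = 13.32
Step 3: Average value = 95.4461 / 13.32 = 7.165623


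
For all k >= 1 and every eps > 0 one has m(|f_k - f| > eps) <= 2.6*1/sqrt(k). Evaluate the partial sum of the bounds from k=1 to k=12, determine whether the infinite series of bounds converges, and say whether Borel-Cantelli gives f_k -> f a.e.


Step 1: List the terms 2.6*1/sqrt(k) for k = 1 to 12:
  k=1: 2.6
  k=2: 1.838478
  k=3: 1.501111
  k=4: 1.3
  k=5: 1.162755
  k=6: 1.061446
  k=7: 0.982708
  k=8: 0.919239
  k=9: 0.866667
  k=10: 0.822192
  k=11: 0.783929
  k=12: 0.750555
Step 2: Partial sum = 2.6 + 1.838478 + 1.501111 + 1.3 + 1.162755 + 1.061446 + 0.982708 + 0.919239 + 0.866667 + 0.822192 + 0.783929 + 0.750555
     = 14.589079
Step 3: The full series sum_(k>=1) 2.6*1/sqrt(k) diverges (p-series with p = 1/2 <= 1; a nonzero constant multiple of a divergent series diverges).
Step 4: The (first) Borel-Cantelli lemma requires a summable sequence of measures, so it does not apply here;
        from this bound alone no conclusion about a.e. convergence can be drawn (convergence in measure still
        gives an a.e.-convergent subsequence, but not a.e. convergence of the whole sequence).
Conclusion: series diverges; Borel-Cantelli is inconclusive about a.e. convergence of f_k.


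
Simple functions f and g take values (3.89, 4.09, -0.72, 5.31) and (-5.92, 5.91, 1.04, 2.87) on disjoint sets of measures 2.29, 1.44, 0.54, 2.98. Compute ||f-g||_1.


Step 1: Compute differences f_i - g_i:
  3.89 - -5.92 = 9.81
  4.09 - 5.91 = -1.82
  -0.72 - 1.04 = -1.76
  5.31 - 2.87 = 2.44
Step 2: Compute |diff|^1 * measure for each set:
  |9.81|^1 * 2.29 = 9.81 * 2.29 = 22.4649
  |-1.82|^1 * 1.44 = 1.82 * 1.44 = 2.6208
  |-1.76|^1 * 0.54 = 1.76 * 0.54 = 0.9504
  |2.44|^1 * 2.98 = 2.44 * 2.98 = 7.2712
Step 3: Sum = 33.3073
Step 4: ||f-g||_1 = (33.3073)^(1/1) = 33.3073


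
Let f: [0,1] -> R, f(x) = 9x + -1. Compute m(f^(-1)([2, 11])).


f^(-1)([2, 11]) = {x : 2 <= 9x + -1 <= 11}
Solving: (2 - -1)/9 <= x <= (11 - -1)/9
= [0.333333, 1.333333]
Intersecting with [0,1]: [0.333333, 1]
Measure = 1 - 0.333333 = 0.666667


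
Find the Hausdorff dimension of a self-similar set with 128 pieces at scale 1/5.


For a self-similar set with N copies scaled by 1/r:
dim_H = log(N)/log(r) = log(128)/log(5)
= 4.85203/1.609438
= 3.014736


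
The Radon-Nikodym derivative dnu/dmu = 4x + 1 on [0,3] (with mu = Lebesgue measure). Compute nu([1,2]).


nu(A) = integral_A (dnu/dmu) dmu = integral_1^2 (4x + 1) dx
Step 1: Antiderivative F(x) = (4/2)x^2 + 1x
Step 2: F(2) = (4/2)*2^2 + 1*2 = 8 + 2 = 10
Step 3: F(1) = (4/2)*1^2 + 1*1 = 2 + 1 = 3
Step 4: nu([1,2]) = F(2) - F(1) = 10 - 3 = 7


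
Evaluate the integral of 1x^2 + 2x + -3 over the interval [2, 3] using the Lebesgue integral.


The Lebesgue integral of a Riemann-integrable function agrees with the Riemann integral.
Antiderivative F(x) = (1/3)x^3 + (2/2)x^2 + -3x
F(3) = (1/3)*3^3 + (2/2)*3^2 + -3*3
     = (1/3)*27 + (2/2)*9 + -3*3
     = 9 + 9 + -9
     = 9
F(2) = 0.666667
Integral = F(3) - F(2) = 9 - 0.666667 = 8.333333


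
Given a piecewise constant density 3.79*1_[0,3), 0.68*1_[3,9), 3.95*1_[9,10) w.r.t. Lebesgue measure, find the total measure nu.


Integrate each piece of the Radon-Nikodym derivative:
Step 1: integral_0^3 3.79 dx = 3.79*(3-0) = 3.79*3 = 11.37
Step 2: integral_3^9 0.68 dx = 0.68*(9-3) = 0.68*6 = 4.08
Step 3: integral_9^10 3.95 dx = 3.95*(10-9) = 3.95*1 = 3.95
Total: 11.37 + 4.08 + 3.95 = 19.4


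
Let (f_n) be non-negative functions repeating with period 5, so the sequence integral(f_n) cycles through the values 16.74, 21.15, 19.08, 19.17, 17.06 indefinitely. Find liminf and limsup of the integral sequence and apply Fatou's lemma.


The sequence (integral(f_n)) is periodic with period 5, repeating the values 16.74, 21.15, 19.08, 19.17, 17.06 indefinitely.
Step 1: For a periodic sequence, every tail (a_m, a_(m+1), ...) contains all 5 period values infinitely often.
Step 2: Hence inf of every tail = min of the period values = min(16.74, 21.15, 19.08, 19.17, 17.06) = 16.74.
        liminf_n integral(f_n) = sup over m of (inf of tail from m) = 16.74.
Step 3: Similarly sup of every tail = max of the period values = 21.15.
        limsup_n integral(f_n) = 21.15.
Step 4: Fatou's lemma: integral(liminf_n f_n) <= liminf_n integral(f_n) = 16.74.
        So the integral of the pointwise liminf is at most 16.74.


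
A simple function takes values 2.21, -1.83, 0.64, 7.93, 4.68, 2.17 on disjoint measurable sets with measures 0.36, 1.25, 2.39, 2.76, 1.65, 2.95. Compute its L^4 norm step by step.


Step 1: Compute |f_i|^4 for each value:
  |2.21|^4 = 23.854433
  |-1.83|^4 = 11.215131
  |0.64|^4 = 0.167772
  |7.93|^4 = 3954.510648
  |4.68|^4 = 479.715126
  |2.17|^4 = 22.173739
Step 2: Multiply by measures and sum:
  23.854433 * 0.36 = 8.587596
  11.215131 * 1.25 = 14.018914
  0.167772 * 2.39 = 0.400975
  3954.510648 * 2.76 = 10914.449389
  479.715126 * 1.65 = 791.529958
  22.173739 * 2.95 = 65.412531
Sum = 8.587596 + 14.018914 + 0.400975 + 10914.449389 + 791.529958 + 65.412531 = 11794.399362
Step 3: Take the p-th root:
||f||_4 = (11794.399362)^(1/4) = 10.421229


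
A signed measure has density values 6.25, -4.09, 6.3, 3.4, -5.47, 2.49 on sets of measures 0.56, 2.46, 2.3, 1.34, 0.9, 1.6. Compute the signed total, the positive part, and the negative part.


Step 1: Compute signed measure on each set:
  Set 1: 6.25 * 0.56 = 3.5
  Set 2: -4.09 * 2.46 = -10.0614
  Set 3: 6.3 * 2.3 = 14.49
  Set 4: 3.4 * 1.34 = 4.556
  Set 5: -5.47 * 0.9 = -4.923
  Set 6: 2.49 * 1.6 = 3.984
Step 2: Total signed measure = (3.5) + (-10.0614) + (14.49) + (4.556) + (-4.923) + (3.984)
     = 11.5456
Step 3: Positive part mu+(X) = sum of positive contributions = 26.53
Step 4: Negative part mu-(X) = |sum of negative contributions| = 14.9844


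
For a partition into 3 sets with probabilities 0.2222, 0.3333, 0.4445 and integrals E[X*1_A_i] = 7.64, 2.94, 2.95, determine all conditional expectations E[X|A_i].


For each cell A_i: E[X|A_i] = E[X*1_A_i] / P(A_i)
Step 1: E[X|A_1] = 7.64 / 0.2222 = 34.383438
Step 2: E[X|A_2] = 2.94 / 0.3333 = 8.820882
Step 3: E[X|A_3] = 2.95 / 0.4445 = 6.63667
Verification: E[X] = sum E[X*1_A_i] = 7.64 + 2.94 + 2.95 = 13.53


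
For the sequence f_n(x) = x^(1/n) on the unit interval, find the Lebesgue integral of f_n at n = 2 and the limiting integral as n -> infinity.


At n = 2: f_2(x) = x^(1/2).
Step 1: integral(x^(1/2), 0, 1) = [x^(1/2+1) / (1/2+1)] from 0 to 1
     = 1 / (1/2 + 1) = 1 / ((2+1)/2) = 2/(2+1)
     = 2/3 = 0.666667
Step 2: As n -> infinity, f_n(x) = x^(1/n) -> 1 for x in (0,1], and f_n is increasing in n.
By MCT, lim_n integral(f_n) = integral(lim_n f_n) = integral(1, 0, 1) = 1.
Step 3: Verify convergence: 2/3 = 0.666667 -> 1


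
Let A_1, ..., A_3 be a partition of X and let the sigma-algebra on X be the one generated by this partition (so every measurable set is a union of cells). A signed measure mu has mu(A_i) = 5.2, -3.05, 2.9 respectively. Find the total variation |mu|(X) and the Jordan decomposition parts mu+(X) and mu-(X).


Step 1: Every measurable set is a union of atoms (the cells / points), so a Hahn decomposition is
  obtained by grouping atoms by sign: P = union of atoms with mu > 0, N = union of the remaining atoms.
  Atoms in P (indices): 1, 3;  atoms in N (indices): 2
  Positive values: 5.2, 2.9
  Negative values: -3.05
Step 2: mu+(X) = mu(P) = sum of positive atom values = 8.1
Step 3: mu-(X) = -mu(N) = sum of |negative atom values| = 3.05
Step 4: |mu|(X) = mu+(X) + mu-(X) = 8.1 + 3.05 = 11.15


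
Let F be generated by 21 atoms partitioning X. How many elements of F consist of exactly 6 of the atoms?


Each element of F is a union of some subset of the 21 atoms.
Elements that are unions of exactly 6 atoms correspond to 6-element subsets of the 21 atoms.
Count = C(21, 6) = 21! / (6! * 15!) = 54264.


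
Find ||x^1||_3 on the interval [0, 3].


Step 1: ||f||_3 = (integral_0^3 |x^1|^3 dx)^(1/3)
     = (integral_0^3 x^3 dx)^(1/3)
Step 2: integral_0^3 x^3 dx = [x^4/(4)] from 0 to 3 = 3^4/4
     = 81/4 = 20.25
Step 3: ||f||_3 = (20.25)^(1/3) = 2.725681


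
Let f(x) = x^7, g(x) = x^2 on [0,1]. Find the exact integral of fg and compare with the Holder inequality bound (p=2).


Step 1: Exact integral of f*g = integral(x^9, 0, 1) = 1/10
     = 0.1
Step 2: Holder bound with p=2, q=2:
  ||f||_p = (integral x^14 dx)^(1/2) = (1/15)^(1/2) = 0.258199
  ||g||_q = (integral x^4 dx)^(1/2) = (1/5)^(1/2) = 0.447214
Step 3: Holder bound = ||f||_p * ||g||_q = 0.258199 * 0.447214 = 0.11547
Verification: 0.1 <= 0.11547 (Holder holds)


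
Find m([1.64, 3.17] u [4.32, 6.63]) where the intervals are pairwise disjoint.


For pairwise disjoint intervals, m(union) = sum of lengths.
= (3.17 - 1.64) + (6.63 - 4.32)
= 1.53 + 2.31
= 3.84


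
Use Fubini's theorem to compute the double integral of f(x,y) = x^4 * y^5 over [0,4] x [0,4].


By Fubini's theorem, the double integral factors as a product of single integrals:
Step 1: integral_0^4 x^4 dx = [x^5/5] from 0 to 4
     = 4^5/5 = 204.8
Step 2: integral_0^4 y^5 dy = [y^6/6] from 0 to 4
     = 4^6/6 = 682.666667
Step 3: Double integral = 204.8 * 682.666667 = 139810.133333


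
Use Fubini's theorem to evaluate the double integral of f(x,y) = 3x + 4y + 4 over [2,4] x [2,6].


By Fubini, integrate in x first, then y.
Step 1: Fix y, integrate over x in [2,4]:
  integral(3x + 4y + 4, x=2..4)
  = 3*(4^2 - 2^2)/2 + (4y + 4)*(4 - 2)
  = 18 + (4y + 4)*2
  = 18 + 8y + 8
  = 26 + 8y
Step 2: Integrate over y in [2,6]:
  integral(26 + 8y, y=2..6)
  = 26*4 + 8*(6^2 - 2^2)/2
  = 104 + 128
  = 232


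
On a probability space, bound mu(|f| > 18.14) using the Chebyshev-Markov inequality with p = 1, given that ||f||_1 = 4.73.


Chebyshev/Markov inequality: mu(|f| > eps) <= (||f||_p / eps)^p
Step 1: ||f||_1 / eps = 4.73 / 18.14 = 0.26075
Step 2: Raise to power p = 1:
  (0.26075)^1 = 0.26075
Step 3: Therefore mu(|f| > 18.14) <= 0.26075


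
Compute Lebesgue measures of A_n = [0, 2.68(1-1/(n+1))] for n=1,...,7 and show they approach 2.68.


By continuity of measure from below: if A_n increases to A, then m(A_n) -> m(A).
Here A = [0, 2.68], so m(A) = 2.68
Step 1: a_1 = 2.68*(1 - 1/2) = 1.34, m(A_1) = 1.34
Step 2: a_2 = 2.68*(1 - 1/3) = 1.7867, m(A_2) = 1.7867
Step 3: a_3 = 2.68*(1 - 1/4) = 2.01, m(A_3) = 2.01
Step 4: a_4 = 2.68*(1 - 1/5) = 2.144, m(A_4) = 2.144
Step 5: a_5 = 2.68*(1 - 1/6) = 2.2333, m(A_5) = 2.2333
Step 6: a_6 = 2.68*(1 - 1/7) = 2.2971, m(A_6) = 2.2971
Step 7: a_7 = 2.68*(1 - 1/8) = 2.345, m(A_7) = 2.345
Limit: m(A_n) -> m([0,2.68]) = 2.68


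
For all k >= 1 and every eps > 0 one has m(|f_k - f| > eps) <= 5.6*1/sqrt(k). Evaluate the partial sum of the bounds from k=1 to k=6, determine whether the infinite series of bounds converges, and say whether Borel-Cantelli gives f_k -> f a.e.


Step 1: List the terms 5.6*1/sqrt(k) for k = 1 to 6:
  k=1: 5.6
  k=2: 3.959798
  k=3: 3.233162
  k=4: 2.8
  k=5: 2.504396
  k=6: 2.28619
Step 2: Partial sum = 5.6 + 3.959798 + 3.233162 + 2.8 + 2.504396 + 2.28619
     = 20.383546
Step 3: The full series sum_(k>=1) 5.6*1/sqrt(k) diverges (p-series with p = 1/2 <= 1; a nonzero constant multiple of a divergent series diverges).
Step 4: The (first) Borel-Cantelli lemma requires a summable sequence of measures, so it does not apply here;
        from this bound alone no conclusion about a.e. convergence can be drawn (convergence in measure still
        gives an a.e.-convergent subsequence, but not a.e. convergence of the whole sequence).
Conclusion: series diverges; Borel-Cantelli is inconclusive about a.e. convergence of f_k.


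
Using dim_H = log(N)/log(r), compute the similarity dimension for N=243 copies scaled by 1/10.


For a self-similar set with N copies scaled by 1/r:
dim_H = log(N)/log(r) = log(243)/log(10)
= 5.493061/2.302585
= 2.385606


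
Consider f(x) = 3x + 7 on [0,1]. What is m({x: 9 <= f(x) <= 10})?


f^(-1)([9, 10]) = {x : 9 <= 3x + 7 <= 10}
Solving: (9 - 7)/3 <= x <= (10 - 7)/3
= [0.666667, 1]
Intersecting with [0,1]: [0.666667, 1]
Measure = 1 - 0.666667 = 0.333333


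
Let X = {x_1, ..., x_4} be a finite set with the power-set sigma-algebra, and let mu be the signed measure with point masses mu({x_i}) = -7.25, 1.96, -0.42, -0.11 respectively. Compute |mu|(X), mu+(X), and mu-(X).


Step 1: Every measurable set is a union of atoms (the cells / points), so a Hahn decomposition is
  obtained by grouping atoms by sign: P = union of atoms with mu > 0, N = union of the remaining atoms.
  Atoms in P (indices): 2;  atoms in N (indices): 1, 3, 4
  Positive values: 1.96
  Negative values: -7.25, -0.42, -0.11
Step 2: mu+(X) = mu(P) = sum of positive atom values = 1.96
Step 3: mu-(X) = -mu(N) = sum of |negative atom values| = 7.78
Step 4: |mu|(X) = mu+(X) + mu-(X) = 1.96 + 7.78 = 9.74


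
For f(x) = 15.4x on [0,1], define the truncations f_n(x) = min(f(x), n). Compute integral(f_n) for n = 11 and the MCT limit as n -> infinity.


f(x) = 15.4x on [0,1]; f_n(x) = min(15.4x, n). At n = 11:
Step 1: f(x) reaches 11 at x = 11/15.4 = 0.714286
Step 2: integral(f_11) = integral(15.4x, 0, 0.714286) + integral(11, 0.714286, 1)
       = 15.4*0.714286^2/2 + 11*(1 - 0.714286)
       = 3.928571 + 3.142857
       = 7.071429
Step 3: As n -> infinity, f_n increases to f, so by MCT integral(f_n) -> integral(f) = 15.4/2 = 7.7.
Convergence: integral(f_11) = 7.071429 -> 7.7 as n -> infinity


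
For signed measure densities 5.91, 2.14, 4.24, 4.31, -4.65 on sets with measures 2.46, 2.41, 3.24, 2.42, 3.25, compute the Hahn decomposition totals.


Step 1: Compute signed measure on each set:
  Set 1: 5.91 * 2.46 = 14.5386
  Set 2: 2.14 * 2.41 = 5.1574
  Set 3: 4.24 * 3.24 = 13.7376
  Set 4: 4.31 * 2.42 = 10.4302
  Set 5: -4.65 * 3.25 = -15.1125
Step 2: Total signed measure = (14.5386) + (5.1574) + (13.7376) + (10.4302) + (-15.1125)
     = 28.7513
Step 3: Positive part mu+(X) = sum of positive contributions = 43.8638
Step 4: Negative part mu-(X) = |sum of negative contributions| = 15.1125


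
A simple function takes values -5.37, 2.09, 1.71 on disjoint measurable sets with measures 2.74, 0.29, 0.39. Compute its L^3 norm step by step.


Step 1: Compute |f_i|^3 for each value:
  |-5.37|^3 = 154.854153
  |2.09|^3 = 9.129329
  |1.71|^3 = 5.000211
Step 2: Multiply by measures and sum:
  154.854153 * 2.74 = 424.300379
  9.129329 * 0.29 = 2.647505
  5.000211 * 0.39 = 1.950082
Sum = 424.300379 + 2.647505 + 1.950082 = 428.897967
Step 3: Take the p-th root:
||f||_3 = (428.897967)^(1/3) = 7.541389


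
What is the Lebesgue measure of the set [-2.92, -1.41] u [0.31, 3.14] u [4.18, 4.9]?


For pairwise disjoint intervals, m(union) = sum of lengths.
= (-1.41 - -2.92) + (3.14 - 0.31) + (4.9 - 4.18)
= 1.51 + 2.83 + 0.72
= 5.06


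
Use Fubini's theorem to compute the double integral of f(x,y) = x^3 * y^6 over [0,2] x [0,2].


By Fubini's theorem, the double integral factors as a product of single integrals:
Step 1: integral_0^2 x^3 dx = [x^4/4] from 0 to 2
     = 2^4/4 = 4
Step 2: integral_0^2 y^6 dy = [y^7/7] from 0 to 2
     = 2^7/7 = 18.285714
Step 3: Double integral = 4 * 18.285714 = 73.142857


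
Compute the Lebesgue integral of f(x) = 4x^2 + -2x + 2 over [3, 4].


The Lebesgue integral of a Riemann-integrable function agrees with the Riemann integral.
Antiderivative F(x) = (4/3)x^3 + (-2/2)x^2 + 2x
F(4) = (4/3)*4^3 + (-2/2)*4^2 + 2*4
     = (4/3)*64 + (-2/2)*16 + 2*4
     = 85.333333 + -16 + 8
     = 77.333333
F(3) = 33
Integral = F(4) - F(3) = 77.333333 - 33 = 44.333333


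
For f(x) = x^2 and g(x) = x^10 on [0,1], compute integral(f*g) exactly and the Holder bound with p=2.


Step 1: Exact integral of f*g = integral(x^12, 0, 1) = 1/13
     = 0.076923
Step 2: Holder bound with p=2, q=2:
  ||f||_p = (integral x^4 dx)^(1/2) = (1/5)^(1/2) = 0.447214
  ||g||_q = (integral x^20 dx)^(1/2) = (1/21)^(1/2) = 0.218218
Step 3: Holder bound = ||f||_p * ||g||_q = 0.447214 * 0.218218 = 0.09759
Verification: 0.076923 <= 0.09759 (Holder holds)


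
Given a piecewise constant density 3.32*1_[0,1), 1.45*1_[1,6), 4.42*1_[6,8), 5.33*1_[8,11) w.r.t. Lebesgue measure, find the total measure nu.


Integrate each piece of the Radon-Nikodym derivative:
Step 1: integral_0^1 3.32 dx = 3.32*(1-0) = 3.32*1 = 3.32
Step 2: integral_1^6 1.45 dx = 1.45*(6-1) = 1.45*5 = 7.25
Step 3: integral_6^8 4.42 dx = 4.42*(8-6) = 4.42*2 = 8.84
Step 4: integral_8^11 5.33 dx = 5.33*(11-8) = 5.33*3 = 15.99
Total: 3.32 + 7.25 + 8.84 + 15.99 = 35.4


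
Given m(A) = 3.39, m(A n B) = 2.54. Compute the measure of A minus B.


m(A \ B) = m(A) - m(A n B)
= 3.39 - 2.54
= 0.85


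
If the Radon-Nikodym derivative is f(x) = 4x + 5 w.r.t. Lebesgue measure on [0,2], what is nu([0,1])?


nu(A) = integral_A (dnu/dmu) dmu = integral_0^1 (4x + 5) dx
Step 1: Antiderivative F(x) = (4/2)x^2 + 5x
Step 2: F(1) = (4/2)*1^2 + 5*1 = 2 + 5 = 7
Step 3: F(0) = (4/2)*0^2 + 5*0 = 0.0 + 0 = 0.0
Step 4: nu([0,1]) = F(1) - F(0) = 7 - 0.0 = 7


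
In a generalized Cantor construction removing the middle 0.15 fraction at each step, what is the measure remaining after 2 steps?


Step 1: At each step, fraction remaining = 1 - 0.15 = 0.85
Step 2: After 2 steps, measure = (0.85)^2
Step 3: Computing the power step by step:
  After step 1: 0.85
  After step 2: 0.7225
Result = 0.7225


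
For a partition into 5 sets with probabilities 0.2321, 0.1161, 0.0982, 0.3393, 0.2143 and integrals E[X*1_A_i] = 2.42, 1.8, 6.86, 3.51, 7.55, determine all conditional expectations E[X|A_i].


For each cell A_i: E[X|A_i] = E[X*1_A_i] / P(A_i)
Step 1: E[X|A_1] = 2.42 / 0.2321 = 10.42654
Step 2: E[X|A_2] = 1.8 / 0.1161 = 15.503876
Step 3: E[X|A_3] = 6.86 / 0.0982 = 69.857434
Step 4: E[X|A_4] = 3.51 / 0.3393 = 10.344828
Step 5: E[X|A_5] = 7.55 / 0.2143 = 35.230985
Verification: E[X] = sum E[X*1_A_i] = 2.42 + 1.8 + 6.86 + 3.51 + 7.55 = 22.14


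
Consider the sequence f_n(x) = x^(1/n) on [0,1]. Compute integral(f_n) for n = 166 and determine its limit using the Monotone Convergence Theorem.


At n = 166: f_166(x) = x^(1/166).
Step 1: integral(x^(1/166), 0, 1) = [x^(1/166+1) / (1/166+1)] from 0 to 1
     = 1 / (1/166 + 1) = 1 / ((166+1)/166) = 166/(166+1)
     = 166/167 = 0.994012
Step 2: As n -> infinity, f_n(x) = x^(1/n) -> 1 for x in (0,1], and f_n is increasing in n.
By MCT, lim_n integral(f_n) = integral(lim_n f_n) = integral(1, 0, 1) = 1.
Step 3: Verify convergence: 166/167 = 0.994012 -> 1


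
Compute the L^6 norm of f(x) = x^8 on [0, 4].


Step 1: ||f||_6 = (integral_0^4 |x^8|^6 dx)^(1/6)
     = (integral_0^4 x^48 dx)^(1/6)
Step 2: integral_0^4 x^48 dx = [x^49/(49)] from 0 to 4 = 4^49/49
     = 316912650057057350374175801344/49 = 6.467605e+27
Step 3: ||f||_6 = (6.467605e+27)^(1/6) = 43164.221834


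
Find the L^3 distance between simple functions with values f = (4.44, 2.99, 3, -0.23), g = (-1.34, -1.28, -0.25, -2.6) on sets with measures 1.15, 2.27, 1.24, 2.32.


Step 1: Compute differences f_i - g_i:
  4.44 - -1.34 = 5.78
  2.99 - -1.28 = 4.27
  3 - -0.25 = 3.25
  -0.23 - -2.6 = 2.37
Step 2: Compute |diff|^3 * measure for each set:
  |5.78|^3 * 1.15 = 193.100552 * 1.15 = 222.065635
  |4.27|^3 * 2.27 = 77.854483 * 2.27 = 176.729676
  |3.25|^3 * 1.24 = 34.328125 * 1.24 = 42.566875
  |2.37|^3 * 2.32 = 13.312053 * 2.32 = 30.883963
Step 3: Sum = 472.246149
Step 4: ||f-g||_3 = (472.246149)^(1/3) = 7.787346


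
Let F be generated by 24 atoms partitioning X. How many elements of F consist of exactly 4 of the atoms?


Each element of F is a union of some subset of the 24 atoms.
Elements that are unions of exactly 4 atoms correspond to 4-element subsets of the 24 atoms.
Count = C(24, 4) = 24! / (4! * 20!) = 10626.


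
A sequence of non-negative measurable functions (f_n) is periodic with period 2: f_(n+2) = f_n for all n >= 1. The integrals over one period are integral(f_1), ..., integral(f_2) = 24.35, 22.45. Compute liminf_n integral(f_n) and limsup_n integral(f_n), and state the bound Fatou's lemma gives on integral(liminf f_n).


The sequence (integral(f_n)) is periodic with period 2, repeating the values 24.35, 22.45 indefinitely.
Step 1: For a periodic sequence, every tail (a_m, a_(m+1), ...) contains all 2 period values infinitely often.
Step 2: Hence inf of every tail = min of the period values = min(24.35, 22.45) = 22.45.
        liminf_n integral(f_n) = sup over m of (inf of tail from m) = 22.45.
Step 3: Similarly sup of every tail = max of the period values = 24.35.
        limsup_n integral(f_n) = 24.35.
Step 4: Fatou's lemma: integral(liminf_n f_n) <= liminf_n integral(f_n) = 22.45.
        So the integral of the pointwise liminf is at most 22.45.


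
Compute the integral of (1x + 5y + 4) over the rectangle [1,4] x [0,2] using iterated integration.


By Fubini, integrate in x first, then y.
Step 1: Fix y, integrate over x in [1,4]:
  integral(1x + 5y + 4, x=1..4)
  = 1*(4^2 - 1^2)/2 + (5y + 4)*(4 - 1)
  = 7.5 + (5y + 4)*3
  = 7.5 + 15y + 12
  = 19.5 + 15y
Step 2: Integrate over y in [0,2]:
  integral(19.5 + 15y, y=0..2)
  = 19.5*2 + 15*(2^2 - 0^2)/2
  = 39 + 30
  = 69


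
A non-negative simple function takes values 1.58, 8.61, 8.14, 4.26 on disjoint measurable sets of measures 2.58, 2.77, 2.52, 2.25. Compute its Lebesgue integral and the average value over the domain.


Step 1: Integral = sum(value_i * measure_i)
= 1.58*2.58 + 8.61*2.77 + 8.14*2.52 + 4.26*2.25
= 4.0764 + 23.8497 + 20.5128 + 9.585
= 58.0239
Step 2: Total measure of domain = 2.58 + 2.77 + 2.52 + 2.25 = 10.12
Step 3: Average value = 58.0239 / 10.12 = 5.733587


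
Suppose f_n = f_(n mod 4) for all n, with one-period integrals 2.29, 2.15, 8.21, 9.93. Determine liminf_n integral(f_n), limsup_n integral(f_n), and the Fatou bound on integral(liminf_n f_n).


The sequence (integral(f_n)) is periodic with period 4, repeating the values 2.29, 2.15, 8.21, 9.93 indefinitely.
Step 1: For a periodic sequence, every tail (a_m, a_(m+1), ...) contains all 4 period values infinitely often.
Step 2: Hence inf of every tail = min of the period values = min(2.29, 2.15, 8.21, 9.93) = 2.15.
        liminf_n integral(f_n) = sup over m of (inf of tail from m) = 2.15.
Step 3: Similarly sup of every tail = max of the period values = 9.93.
        limsup_n integral(f_n) = 9.93.
Step 4: Fatou's lemma: integral(liminf_n f_n) <= liminf_n integral(f_n) = 2.15.
        So the integral of the pointwise liminf is at most 2.15.


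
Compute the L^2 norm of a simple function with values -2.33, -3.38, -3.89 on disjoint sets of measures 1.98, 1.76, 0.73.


Step 1: Compute |f_i|^2 for each value:
  |-2.33|^2 = 5.4289
  |-3.38|^2 = 11.4244
  |-3.89|^2 = 15.1321
Step 2: Multiply by measures and sum:
  5.4289 * 1.98 = 10.749222
  11.4244 * 1.76 = 20.106944
  15.1321 * 0.73 = 11.046433
Sum = 10.749222 + 20.106944 + 11.046433 = 41.902599
Step 3: Take the p-th root:
||f||_2 = (41.902599)^(1/2) = 6.473222


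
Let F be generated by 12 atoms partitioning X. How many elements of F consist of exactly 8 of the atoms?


Each element of F is a union of some subset of the 12 atoms.
Elements that are unions of exactly 8 atoms correspond to 8-element subsets of the 12 atoms.
Count = C(12, 8) = 12! / (8! * 4!) = 495.


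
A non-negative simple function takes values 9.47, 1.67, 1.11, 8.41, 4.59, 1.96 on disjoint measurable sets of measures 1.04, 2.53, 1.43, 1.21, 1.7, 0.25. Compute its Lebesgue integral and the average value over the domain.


Step 1: Integral = sum(value_i * measure_i)
= 9.47*1.04 + 1.67*2.53 + 1.11*1.43 + 8.41*1.21 + 4.59*1.7 + 1.96*0.25
= 9.8488 + 4.2251 + 1.5873 + 10.1761 + 7.803 + 0.49
= 34.1303
Step 2: Total measure of domain = 1.04 + 2.53 + 1.43 + 1.21 + 1.7 + 0.25 = 8.16
Step 3: Average value = 34.1303 / 8.16 = 4.182635


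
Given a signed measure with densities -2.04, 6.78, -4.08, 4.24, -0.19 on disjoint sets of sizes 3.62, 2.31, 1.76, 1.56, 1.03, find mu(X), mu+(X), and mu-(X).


Step 1: Compute signed measure on each set:
  Set 1: -2.04 * 3.62 = -7.3848
  Set 2: 6.78 * 2.31 = 15.6618
  Set 3: -4.08 * 1.76 = -7.1808
  Set 4: 4.24 * 1.56 = 6.6144
  Set 5: -0.19 * 1.03 = -0.1957
Step 2: Total signed measure = (-7.3848) + (15.6618) + (-7.1808) + (6.6144) + (-0.1957)
     = 7.5149
Step 3: Positive part mu+(X) = sum of positive contributions = 22.2762
Step 4: Negative part mu-(X) = |sum of negative contributions| = 14.7613


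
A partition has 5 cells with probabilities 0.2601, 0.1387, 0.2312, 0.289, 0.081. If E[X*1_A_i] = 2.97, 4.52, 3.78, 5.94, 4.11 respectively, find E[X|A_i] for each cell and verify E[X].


For each cell A_i: E[X|A_i] = E[X*1_A_i] / P(A_i)
Step 1: E[X|A_1] = 2.97 / 0.2601 = 11.418685
Step 2: E[X|A_2] = 4.52 / 0.1387 = 32.58832
Step 3: E[X|A_3] = 3.78 / 0.2312 = 16.349481
Step 4: E[X|A_4] = 5.94 / 0.289 = 20.553633
Step 5: E[X|A_5] = 4.11 / 0.081 = 50.740741
Verification: E[X] = sum E[X*1_A_i] = 2.97 + 4.52 + 3.78 + 5.94 + 4.11 = 21.32


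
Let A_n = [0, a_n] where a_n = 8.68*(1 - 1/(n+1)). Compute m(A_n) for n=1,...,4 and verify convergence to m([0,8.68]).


By continuity of measure from below: if A_n increases to A, then m(A_n) -> m(A).
Here A = [0, 8.68], so m(A) = 8.68
Step 1: a_1 = 8.68*(1 - 1/2) = 4.34, m(A_1) = 4.34
Step 2: a_2 = 8.68*(1 - 1/3) = 5.7867, m(A_2) = 5.7867
Step 3: a_3 = 8.68*(1 - 1/4) = 6.51, m(A_3) = 6.51
Step 4: a_4 = 8.68*(1 - 1/5) = 6.944, m(A_4) = 6.944
Limit: m(A_n) -> m([0,8.68]) = 8.68


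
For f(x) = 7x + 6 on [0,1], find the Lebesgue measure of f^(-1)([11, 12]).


f^(-1)([11, 12]) = {x : 11 <= 7x + 6 <= 12}
Solving: (11 - 6)/7 <= x <= (12 - 6)/7
= [0.714286, 0.857143]
Intersecting with [0,1]: [0.714286, 0.857143]
Measure = 0.857143 - 0.714286 = 0.142857


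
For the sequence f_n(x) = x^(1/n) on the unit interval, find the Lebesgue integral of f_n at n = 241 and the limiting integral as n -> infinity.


At n = 241: f_241(x) = x^(1/241).
Step 1: integral(x^(1/241), 0, 1) = [x^(1/241+1) / (1/241+1)] from 0 to 1
     = 1 / (1/241 + 1) = 1 / ((241+1)/241) = 241/(241+1)
     = 241/242 = 0.995868
Step 2: As n -> infinity, f_n(x) = x^(1/n) -> 1 for x in (0,1], and f_n is increasing in n.
By MCT, lim_n integral(f_n) = integral(lim_n f_n) = integral(1, 0, 1) = 1.
Step 3: Verify convergence: 241/242 = 0.995868 -> 1


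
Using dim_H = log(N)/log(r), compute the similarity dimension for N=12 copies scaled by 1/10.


For a self-similar set with N copies scaled by 1/r:
dim_H = log(N)/log(r) = log(12)/log(10)
= 2.484907/2.302585
= 1.079181


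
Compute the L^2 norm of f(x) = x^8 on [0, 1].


Step 1: ||f||_2 = (integral_0^1 |x^8|^2 dx)^(1/2)
     = (integral_0^1 x^16 dx)^(1/2)
Step 2: integral_0^1 x^16 dx = [x^17/(17)] from 0 to 1 = 1^17/17
     = 1/17 = 0.058824
Step 3: ||f||_2 = (0.058824)^(1/2) = 0.242536


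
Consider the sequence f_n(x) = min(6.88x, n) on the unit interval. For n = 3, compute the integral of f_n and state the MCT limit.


f(x) = 6.88x on [0,1]; f_n(x) = min(6.88x, n). At n = 3:
Step 1: f(x) reaches 3 at x = 3/6.88 = 0.436047
Step 2: integral(f_3) = integral(6.88x, 0, 0.436047) + integral(3, 0.436047, 1)
       = 6.88*0.436047^2/2 + 3*(1 - 0.436047)
       = 0.65407 + 1.69186
       = 2.34593
Step 3: As n -> infinity, f_n increases to f, so by MCT integral(f_n) -> integral(f) = 6.88/2 = 3.44.
Convergence: integral(f_3) = 2.34593 -> 3.44 as n -> infinity


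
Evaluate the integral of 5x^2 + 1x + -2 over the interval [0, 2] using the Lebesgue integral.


The Lebesgue integral of a Riemann-integrable function agrees with the Riemann integral.
Antiderivative F(x) = (5/3)x^3 + (1/2)x^2 + -2x
F(2) = (5/3)*2^3 + (1/2)*2^2 + -2*2
     = (5/3)*8 + (1/2)*4 + -2*2
     = 13.333333 + 2 + -4
     = 11.333333
F(0) = 0.0
Integral = F(2) - F(0) = 11.333333 - 0.0 = 11.333333


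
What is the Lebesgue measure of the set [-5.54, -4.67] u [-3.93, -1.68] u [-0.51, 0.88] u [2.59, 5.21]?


For pairwise disjoint intervals, m(union) = sum of lengths.
= (-4.67 - -5.54) + (-1.68 - -3.93) + (0.88 - -0.51) + (5.21 - 2.59)
= 0.87 + 2.25 + 1.39 + 2.62
= 7.13


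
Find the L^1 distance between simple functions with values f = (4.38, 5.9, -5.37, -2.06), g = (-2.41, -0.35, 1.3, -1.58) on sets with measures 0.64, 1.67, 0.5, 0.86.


Step 1: Compute differences f_i - g_i:
  4.38 - -2.41 = 6.79
  5.9 - -0.35 = 6.25
  -5.37 - 1.3 = -6.67
  -2.06 - -1.58 = -0.48
Step 2: Compute |diff|^1 * measure for each set:
  |6.79|^1 * 0.64 = 6.79 * 0.64 = 4.3456
  |6.25|^1 * 1.67 = 6.25 * 1.67 = 10.4375
  |-6.67|^1 * 0.5 = 6.67 * 0.5 = 3.335
  |-0.48|^1 * 0.86 = 0.48 * 0.86 = 0.4128
Step 3: Sum = 18.5309
Step 4: ||f-g||_1 = (18.5309)^(1/1) = 18.5309


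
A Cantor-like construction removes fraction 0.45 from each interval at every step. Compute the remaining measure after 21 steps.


Step 1: At each step, fraction remaining = 1 - 0.45 = 0.55
Step 2: After 21 steps, measure = (0.55)^21
Result = 3.528714e-06


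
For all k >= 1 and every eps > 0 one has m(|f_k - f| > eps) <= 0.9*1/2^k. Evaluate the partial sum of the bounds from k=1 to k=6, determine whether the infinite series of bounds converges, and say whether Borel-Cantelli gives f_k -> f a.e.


Step 1: List the terms 0.9*1/2^k for k = 1 to 6:
  k=1: 0.45
  k=2: 0.225
  k=3: 0.1125
  k=4: 0.05625
  k=5: 0.028125
  k=6: 0.014063
Step 2: Partial sum = 0.45 + 0.225 + 0.1125 + 0.05625 + 0.028125 + 0.014063
     = 0.885938
Step 3: The full series sum_(k>=1) 0.9*1/2^k converges (geometric series with ratio 1/2 < 1; a constant multiple of a convergent series converges).
Step 4: Fix eps > 0. Since sum_k m(|f_k - f| > eps) < infinity, the Borel-Cantelli lemma gives
        m(limsup_k {|f_k - f| > eps}) = 0, i.e. for a.e. x, |f_k(x) - f(x)| <= eps for all large k.
        Applying this with eps = 1/j for j = 1, 2, ... and intersecting the countably many full-measure sets,
        for a.e. x we get limsup_k |f_k(x) - f(x)| <= 1/j for every j, hence f_k -> f almost everywhere.
Conclusion: series converges; Borel-Cantelli yields f_k -> f a.e.


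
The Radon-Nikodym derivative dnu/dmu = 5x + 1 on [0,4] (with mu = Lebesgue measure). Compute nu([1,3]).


nu(A) = integral_A (dnu/dmu) dmu = integral_1^3 (5x + 1) dx
Step 1: Antiderivative F(x) = (5/2)x^2 + 1x
Step 2: F(3) = (5/2)*3^2 + 1*3 = 22.5 + 3 = 25.5
Step 3: F(1) = (5/2)*1^2 + 1*1 = 2.5 + 1 = 3.5
Step 4: nu([1,3]) = F(3) - F(1) = 25.5 - 3.5 = 22


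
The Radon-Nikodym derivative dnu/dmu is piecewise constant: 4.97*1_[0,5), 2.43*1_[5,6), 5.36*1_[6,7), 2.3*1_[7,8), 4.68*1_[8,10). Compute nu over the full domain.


Integrate each piece of the Radon-Nikodym derivative:
Step 1: integral_0^5 4.97 dx = 4.97*(5-0) = 4.97*5 = 24.85
Step 2: integral_5^6 2.43 dx = 2.43*(6-5) = 2.43*1 = 2.43
Step 3: integral_6^7 5.36 dx = 5.36*(7-6) = 5.36*1 = 5.36
Step 4: integral_7^8 2.3 dx = 2.3*(8-7) = 2.3*1 = 2.3
Step 5: integral_8^10 4.68 dx = 4.68*(10-8) = 4.68*2 = 9.36
Total: 24.85 + 2.43 + 5.36 + 2.3 + 9.36 = 44.3


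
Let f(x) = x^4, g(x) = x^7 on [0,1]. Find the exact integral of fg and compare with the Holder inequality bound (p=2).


Step 1: Exact integral of f*g = integral(x^11, 0, 1) = 1/12
     = 0.083333
Step 2: Holder bound with p=2, q=2:
  ||f||_p = (integral x^8 dx)^(1/2) = (1/9)^(1/2) = 0.333333
  ||g||_q = (integral x^14 dx)^(1/2) = (1/15)^(1/2) = 0.258199
Step 3: Holder bound = ||f||_p * ||g||_q = 0.333333 * 0.258199 = 0.086066
Verification: 0.083333 <= 0.086066 (Holder holds)


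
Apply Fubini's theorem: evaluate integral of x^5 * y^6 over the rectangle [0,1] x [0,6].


By Fubini's theorem, the double integral factors as a product of single integrals:
Step 1: integral_0^1 x^5 dx = [x^6/6] from 0 to 1
     = 1^6/6 = 0.166667
Step 2: integral_0^6 y^6 dy = [y^7/7] from 0 to 6
     = 6^7/7 = 39990.857143
Step 3: Double integral = 0.166667 * 39990.857143 = 6665.142857


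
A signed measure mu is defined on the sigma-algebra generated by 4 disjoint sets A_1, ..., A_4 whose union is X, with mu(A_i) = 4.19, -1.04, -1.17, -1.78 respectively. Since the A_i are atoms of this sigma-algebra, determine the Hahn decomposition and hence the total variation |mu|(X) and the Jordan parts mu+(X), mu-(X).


Step 1: Every measurable set is a union of atoms (the cells / points), so a Hahn decomposition is
  obtained by grouping atoms by sign: P = union of atoms with mu > 0, N = union of the remaining atoms.
  Atoms in P (indices): 1;  atoms in N (indices): 2, 3, 4
  Positive values: 4.19
  Negative values: -1.04, -1.17, -1.78
Step 2: mu+(X) = mu(P) = sum of positive atom values = 4.19
Step 3: mu-(X) = -mu(N) = sum of |negative atom values| = 3.99
Step 4: |mu|(X) = mu+(X) + mu-(X) = 4.19 + 3.99 = 8.18


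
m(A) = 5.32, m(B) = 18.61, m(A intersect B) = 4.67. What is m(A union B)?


By inclusion-exclusion: m(A u B) = m(A) + m(B) - m(A n B)
= 5.32 + 18.61 - 4.67
= 19.26


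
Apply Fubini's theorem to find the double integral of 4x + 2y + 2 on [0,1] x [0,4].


By Fubini, integrate in x first, then y.
Step 1: Fix y, integrate over x in [0,1]:
  integral(4x + 2y + 2, x=0..1)
  = 4*(1^2 - 0^2)/2 + (2y + 2)*(1 - 0)
  = 2 + (2y + 2)*1
  = 2 + 2y + 2
  = 4 + 2y
Step 2: Integrate over y in [0,4]:
  integral(4 + 2y, y=0..4)
  = 4*4 + 2*(4^2 - 0^2)/2
  = 16 + 16
  = 32


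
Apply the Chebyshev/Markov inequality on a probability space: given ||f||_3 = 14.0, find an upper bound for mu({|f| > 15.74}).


Chebyshev/Markov inequality: mu(|f| > eps) <= (||f||_p / eps)^p
Step 1: ||f||_3 / eps = 14.0 / 15.74 = 0.889454
Step 2: Raise to power p = 3:
  (0.889454)^3 = 0.703671
Step 3: Therefore mu(|f| > 15.74) <= 0.703671


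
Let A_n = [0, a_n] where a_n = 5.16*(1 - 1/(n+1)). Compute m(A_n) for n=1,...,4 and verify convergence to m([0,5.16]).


By continuity of measure from below: if A_n increases to A, then m(A_n) -> m(A).
Here A = [0, 5.16], so m(A) = 5.16
Step 1: a_1 = 5.16*(1 - 1/2) = 2.58, m(A_1) = 2.58
Step 2: a_2 = 5.16*(1 - 1/3) = 3.44, m(A_2) = 3.44
Step 3: a_3 = 5.16*(1 - 1/4) = 3.87, m(A_3) = 3.87
Step 4: a_4 = 5.16*(1 - 1/5) = 4.128, m(A_4) = 4.128
Limit: m(A_n) -> m([0,5.16]) = 5.16


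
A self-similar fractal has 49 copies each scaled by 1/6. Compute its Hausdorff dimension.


For a self-similar set with N copies scaled by 1/r:
dim_H = log(N)/log(r) = log(49)/log(6)
= 3.89182/1.791759
= 2.172066


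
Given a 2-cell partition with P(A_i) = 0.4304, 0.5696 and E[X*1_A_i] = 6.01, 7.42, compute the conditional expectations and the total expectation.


For each cell A_i: E[X|A_i] = E[X*1_A_i] / P(A_i)
Step 1: E[X|A_1] = 6.01 / 0.4304 = 13.963755
Step 2: E[X|A_2] = 7.42 / 0.5696 = 13.026685
Verification: E[X] = sum E[X*1_A_i] = 6.01 + 7.42 = 13.43


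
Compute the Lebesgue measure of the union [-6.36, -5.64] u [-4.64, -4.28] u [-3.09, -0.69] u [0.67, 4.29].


For pairwise disjoint intervals, m(union) = sum of lengths.
= (-5.64 - -6.36) + (-4.28 - -4.64) + (-0.69 - -3.09) + (4.29 - 0.67)
= 0.72 + 0.36 + 2.4 + 3.62
= 7.1


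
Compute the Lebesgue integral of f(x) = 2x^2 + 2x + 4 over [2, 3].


The Lebesgue integral of a Riemann-integrable function agrees with the Riemann integral.
Antiderivative F(x) = (2/3)x^3 + (2/2)x^2 + 4x
F(3) = (2/3)*3^3 + (2/2)*3^2 + 4*3
     = (2/3)*27 + (2/2)*9 + 4*3
     = 18 + 9 + 12
     = 39
F(2) = 17.333333
Integral = F(3) - F(2) = 39 - 17.333333 = 21.666667


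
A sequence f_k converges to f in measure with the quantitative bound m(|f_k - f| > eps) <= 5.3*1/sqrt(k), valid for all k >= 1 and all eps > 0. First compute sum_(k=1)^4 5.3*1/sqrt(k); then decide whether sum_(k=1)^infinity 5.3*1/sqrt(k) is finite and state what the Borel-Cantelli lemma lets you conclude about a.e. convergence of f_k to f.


Step 1: List the terms 5.3*1/sqrt(k) for k = 1 to 4:
  k=1: 5.3
  k=2: 3.747666
  k=3: 3.059956
  k=4: 2.65
Step 2: Partial sum = 5.3 + 3.747666 + 3.059956 + 2.65
     = 14.757622
Step 3: The full series sum_(k>=1) 5.3*1/sqrt(k) diverges (p-series with p = 1/2 <= 1; a nonzero constant multiple of a divergent series diverges).
Step 4: The (first) Borel-Cantelli lemma requires a summable sequence of measures, so it does not apply here;
        from this bound alone no conclusion about a.e. convergence can be drawn (convergence in measure still
        gives an a.e.-convergent subsequence, but not a.e. convergence of the whole sequence).
Conclusion: series diverges; Borel-Cantelli is inconclusive about a.e. convergence of f_k.


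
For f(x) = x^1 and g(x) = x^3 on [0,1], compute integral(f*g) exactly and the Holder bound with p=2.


Step 1: Exact integral of f*g = integral(x^4, 0, 1) = 1/5
     = 0.2
Step 2: Holder bound with p=2, q=2:
  ||f||_p = (integral x^2 dx)^(1/2) = (1/3)^(1/2) = 0.57735
  ||g||_q = (integral x^6 dx)^(1/2) = (1/7)^(1/2) = 0.377964
Step 3: Holder bound = ||f||_p * ||g||_q = 0.57735 * 0.377964 = 0.218218
Verification: 0.2 <= 0.218218 (Holder holds)


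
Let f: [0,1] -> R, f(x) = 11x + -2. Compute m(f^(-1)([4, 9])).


f^(-1)([4, 9]) = {x : 4 <= 11x + -2 <= 9}
Solving: (4 - -2)/11 <= x <= (9 - -2)/11
= [0.545455, 1]
Intersecting with [0,1]: [0.545455, 1]
Measure = 1 - 0.545455 = 0.454545


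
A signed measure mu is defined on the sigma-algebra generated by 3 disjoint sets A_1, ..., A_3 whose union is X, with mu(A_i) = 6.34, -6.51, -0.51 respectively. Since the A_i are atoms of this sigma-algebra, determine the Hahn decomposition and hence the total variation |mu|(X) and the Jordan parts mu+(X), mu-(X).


Step 1: Every measurable set is a union of atoms (the cells / points), so a Hahn decomposition is
  obtained by grouping atoms by sign: P = union of atoms with mu > 0, N = union of the remaining atoms.
  Atoms in P (indices): 1;  atoms in N (indices): 2, 3
  Positive values: 6.34
  Negative values: -6.51, -0.51
Step 2: mu+(X) = mu(P) = sum of positive atom values = 6.34
Step 3: mu-(X) = -mu(N) = sum of |negative atom values| = 7.02
Step 4: |mu|(X) = mu+(X) + mu-(X) = 6.34 + 7.02 = 13.36
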